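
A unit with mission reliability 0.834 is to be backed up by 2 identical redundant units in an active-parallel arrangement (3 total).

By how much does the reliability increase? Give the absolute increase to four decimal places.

R_before = 0.834
R_after = 1 − (1 − 0.834)^3 = 0.9954
ΔR = 0.9954 − 0.834 = 0.1614

0.1614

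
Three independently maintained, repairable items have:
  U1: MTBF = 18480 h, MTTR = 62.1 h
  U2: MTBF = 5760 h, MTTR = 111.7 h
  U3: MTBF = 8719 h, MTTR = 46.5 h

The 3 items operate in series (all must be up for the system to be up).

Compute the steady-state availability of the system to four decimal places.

A(U1) = MTBF/(MTBF+MTTR) = 18480/(18480+62.1) = 0.996651
A(U2) = MTBF/(MTBF+MTTR) = 5760/(5760+111.7) = 0.980977
A(U3) = MTBF/(MTBF+MTTR) = 8719/(8719+46.5) = 0.994695
Series availability: 0.996651 × 0.980977 × 0.994695 = 0.9725

0.9725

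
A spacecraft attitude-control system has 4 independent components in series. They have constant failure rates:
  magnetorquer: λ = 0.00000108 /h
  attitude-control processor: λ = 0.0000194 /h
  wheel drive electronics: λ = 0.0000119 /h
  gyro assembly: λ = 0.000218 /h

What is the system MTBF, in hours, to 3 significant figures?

3990

Series of exponential components: λ_sys = Σ λ_i
λ_sys = 0.00000108 + 0.0000194 + 0.0000119 + 0.000218 = 2.5038e-04 /h
MTBF = 1 / λ_sys = 3990 h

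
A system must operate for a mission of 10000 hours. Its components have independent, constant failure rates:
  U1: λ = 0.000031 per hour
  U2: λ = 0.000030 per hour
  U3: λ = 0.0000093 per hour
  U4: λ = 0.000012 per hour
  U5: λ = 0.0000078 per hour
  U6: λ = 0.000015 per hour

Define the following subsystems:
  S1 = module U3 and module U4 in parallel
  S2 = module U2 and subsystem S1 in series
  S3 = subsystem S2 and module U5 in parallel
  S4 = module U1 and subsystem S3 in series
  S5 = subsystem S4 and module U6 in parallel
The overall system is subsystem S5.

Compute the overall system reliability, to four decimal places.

0.9608

R(U1) = exp(−0.000031 × 10000) = 0.733447
R(U2) = exp(−0.000030 × 10000) = 0.740818
R(U3) = exp(−0.0000093 × 10000) = 0.911194
R(U4) = exp(−0.000012 × 10000) = 0.886920
R(U5) = exp(−0.0000078 × 10000) = 0.924964
R(U6) = exp(−0.000015 × 10000) = 0.860708
Parallel (U3 and U4): 1 − (1 − 0.911194)(1 − 0.886920) = 0.989958
Series (U2 and [0.989958]): 0.740818 × 0.989958 = 0.733379
Parallel ([0.733379] and U5): 1 − (1 − 0.733379)(1 − 0.924964) = 0.979994
Series (U1 and [0.979994]): 0.733447 × 0.979994 = 0.718774
Parallel ([0.718774] and U6): 1 − (1 − 0.718774)(1 − 0.860708) = 0.9608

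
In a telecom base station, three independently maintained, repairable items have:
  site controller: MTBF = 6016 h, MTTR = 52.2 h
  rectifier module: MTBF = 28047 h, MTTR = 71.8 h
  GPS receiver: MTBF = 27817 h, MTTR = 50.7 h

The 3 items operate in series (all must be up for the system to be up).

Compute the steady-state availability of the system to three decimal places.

A(site controller) = MTBF/(MTBF+MTTR) = 6016/(6016+52.2) = 0.991398
A(rectifier module) = MTBF/(MTBF+MTTR) = 28047/(28047+71.8) = 0.997447
A(GPS receiver) = MTBF/(MTBF+MTTR) = 27817/(27817+50.7) = 0.998181
Series availability: 0.991398 × 0.997447 × 0.998181 = 0.987

0.987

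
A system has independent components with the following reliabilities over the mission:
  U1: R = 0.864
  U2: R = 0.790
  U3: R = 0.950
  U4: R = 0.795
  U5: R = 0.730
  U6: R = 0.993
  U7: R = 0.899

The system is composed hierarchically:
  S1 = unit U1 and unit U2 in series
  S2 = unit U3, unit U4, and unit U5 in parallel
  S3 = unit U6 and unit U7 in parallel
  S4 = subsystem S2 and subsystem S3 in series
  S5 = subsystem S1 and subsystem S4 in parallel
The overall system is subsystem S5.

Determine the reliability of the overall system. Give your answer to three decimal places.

0.999

Series (U1 and U2): 0.86400 × 0.79000 = 0.68256
Parallel (U3, U4, and U5): 1 − (1 − 0.95000)(1 − 0.79500)(1 − 0.73000) = 0.99723
Parallel (U6 and U7): 1 − (1 − 0.99300)(1 − 0.89900) = 0.99929
Series ([0.99723] and [0.99929]): 0.99723 × 0.99929 = 0.99652
Parallel ([0.68256] and [0.99652]): 1 − (1 − 0.68256)(1 − 0.99652) = 0.999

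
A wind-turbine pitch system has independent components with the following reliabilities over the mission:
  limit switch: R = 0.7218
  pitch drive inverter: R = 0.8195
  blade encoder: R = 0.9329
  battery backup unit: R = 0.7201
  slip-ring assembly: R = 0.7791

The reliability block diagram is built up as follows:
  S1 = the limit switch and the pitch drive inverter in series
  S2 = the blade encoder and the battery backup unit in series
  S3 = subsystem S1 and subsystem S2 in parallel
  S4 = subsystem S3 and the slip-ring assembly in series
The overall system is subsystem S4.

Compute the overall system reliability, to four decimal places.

Series (limit switch and pitch drive inverter): 0.721800 × 0.819500 = 0.591515
Series (blade encoder and battery backup unit): 0.932900 × 0.720100 = 0.671781
Parallel ([0.591515] and [0.671781]): 1 − (1 − 0.591515)(1 − 0.671781) = 0.865927
Series ([0.865927] and slip-ring assembly): 0.865927 × 0.779100 = 0.6746

0.6746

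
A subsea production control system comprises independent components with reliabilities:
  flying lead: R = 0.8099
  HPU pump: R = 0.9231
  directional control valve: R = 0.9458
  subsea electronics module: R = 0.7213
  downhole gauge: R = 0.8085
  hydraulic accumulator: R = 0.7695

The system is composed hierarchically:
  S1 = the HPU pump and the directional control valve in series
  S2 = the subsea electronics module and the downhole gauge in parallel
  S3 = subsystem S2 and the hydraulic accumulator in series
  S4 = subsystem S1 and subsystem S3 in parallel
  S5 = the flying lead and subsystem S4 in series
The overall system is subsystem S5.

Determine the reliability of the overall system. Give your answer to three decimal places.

0.782

Series (HPU pump and directional control valve): 0.92310 × 0.94580 = 0.87307
Parallel (subsea electronics module and downhole gauge): 1 − (1 − 0.72130)(1 − 0.80850) = 0.94663
Series ([0.94663] and hydraulic accumulator): 0.94663 × 0.76950 = 0.72843
Parallel ([0.87307] and [0.72843]): 1 − (1 − 0.87307)(1 − 0.72843) = 0.96553
Series (flying lead and [0.96553]): 0.80990 × 0.96553 = 0.782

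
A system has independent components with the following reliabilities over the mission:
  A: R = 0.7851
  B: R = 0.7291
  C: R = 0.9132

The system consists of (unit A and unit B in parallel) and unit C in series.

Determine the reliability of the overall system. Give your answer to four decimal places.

0.8600

Parallel (A and B): 1 − (1 − 0.785100)(1 − 0.729100) = 0.941784
Series ([0.941784] and C): 0.941784 × 0.913200 = 0.8600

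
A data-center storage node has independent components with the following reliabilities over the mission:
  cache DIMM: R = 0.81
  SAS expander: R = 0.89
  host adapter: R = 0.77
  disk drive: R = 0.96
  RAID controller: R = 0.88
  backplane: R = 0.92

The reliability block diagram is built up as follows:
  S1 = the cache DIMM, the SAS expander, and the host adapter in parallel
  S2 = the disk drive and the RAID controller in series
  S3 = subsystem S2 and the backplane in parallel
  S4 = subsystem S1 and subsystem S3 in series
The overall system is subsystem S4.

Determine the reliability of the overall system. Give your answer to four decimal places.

0.9828

Parallel (cache DIMM, SAS expander, and host adapter): 1 − (1 − 0.810000)(1 − 0.890000)(1 − 0.770000) = 0.995193
Series (disk drive and RAID controller): 0.960000 × 0.880000 = 0.844800
Parallel ([0.844800] and backplane): 1 − (1 − 0.844800)(1 − 0.920000) = 0.987584
Series ([0.995193] and [0.987584]): 0.995193 × 0.987584 = 0.9828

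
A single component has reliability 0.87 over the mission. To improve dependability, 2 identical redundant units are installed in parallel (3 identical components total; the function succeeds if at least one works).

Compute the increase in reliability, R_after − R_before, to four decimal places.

0.1278

R_before = 0.87
R_after = 1 − (1 − 0.87)^3 = 0.9978
ΔR = 0.9978 − 0.87 = 0.1278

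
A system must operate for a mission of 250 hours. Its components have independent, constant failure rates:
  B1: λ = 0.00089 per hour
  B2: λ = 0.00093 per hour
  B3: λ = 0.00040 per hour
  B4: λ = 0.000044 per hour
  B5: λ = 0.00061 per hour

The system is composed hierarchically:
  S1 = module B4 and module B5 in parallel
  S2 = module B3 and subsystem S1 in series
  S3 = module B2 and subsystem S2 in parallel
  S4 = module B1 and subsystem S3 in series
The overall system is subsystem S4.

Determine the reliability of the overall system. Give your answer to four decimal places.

R(B1) = exp(−0.00089 × 250) = 0.800515
R(B2) = exp(−0.00093 × 250) = 0.792550
R(B3) = exp(−0.00040 × 250) = 0.904837
R(B4) = exp(−0.000044 × 250) = 0.989060
R(B5) = exp(−0.00061 × 250) = 0.858559
Parallel (B4 and B5): 1 − (1 − 0.989060)(1 − 0.858559) = 0.998453
Series (B3 and [0.998453]): 0.904837 × 0.998453 = 0.903437
Parallel (B2 and [0.903437]): 1 − (1 − 0.792550)(1 − 0.903437) = 0.979968
Series (B1 and [0.979968]): 0.800515 × 0.979968 = 0.7845

0.7845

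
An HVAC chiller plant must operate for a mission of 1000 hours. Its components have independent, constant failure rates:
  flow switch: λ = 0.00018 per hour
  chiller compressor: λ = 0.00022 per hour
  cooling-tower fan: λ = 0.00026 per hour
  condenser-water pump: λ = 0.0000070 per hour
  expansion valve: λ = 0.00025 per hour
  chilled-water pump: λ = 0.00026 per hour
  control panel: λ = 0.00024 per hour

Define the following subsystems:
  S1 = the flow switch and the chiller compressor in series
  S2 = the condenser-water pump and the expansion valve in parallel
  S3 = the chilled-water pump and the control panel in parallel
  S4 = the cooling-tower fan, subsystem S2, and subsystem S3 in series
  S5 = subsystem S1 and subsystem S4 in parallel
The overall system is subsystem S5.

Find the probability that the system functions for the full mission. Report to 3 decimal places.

R(flow switch) = exp(−0.00018 × 1000) = 0.83527
R(chiller compressor) = exp(−0.00022 × 1000) = 0.80252
R(cooling-tower fan) = exp(−0.00026 × 1000) = 0.77105
R(condenser-water pump) = exp(−0.0000070 × 1000) = 0.99302
R(expansion valve) = exp(−0.00025 × 1000) = 0.77880
R(chilled-water pump) = exp(−0.00026 × 1000) = 0.77105
R(control panel) = exp(−0.00024 × 1000) = 0.78663
Series (flow switch and chiller compressor): 0.83527 × 0.80252 = 0.67032
Parallel (condenser-water pump and expansion valve): 1 − (1 − 0.99302)(1 − 0.77880) = 0.99846
Parallel (chilled-water pump and control panel): 1 − (1 − 0.77105)(1 − 0.78663) = 0.95115
Series (cooling-tower fan, [0.99846], and [0.95115]): 0.77105 × 0.99846 × 0.95115 = 0.73225
Parallel ([0.67032] and [0.73225]): 1 − (1 − 0.67032)(1 − 0.73225) = 0.912

0.912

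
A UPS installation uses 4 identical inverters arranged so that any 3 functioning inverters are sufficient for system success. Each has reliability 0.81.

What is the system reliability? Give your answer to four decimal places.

R = Σ_{i=3}^{4} C(4,i) p^i (1−p)^{4−i} with p = 0.81
C(4,3)·0.81^3·0.19^1 = 0.403895
C(4,4)·0.81^4·0.19^0 = 0.430467
Sum = 0.8344

0.8344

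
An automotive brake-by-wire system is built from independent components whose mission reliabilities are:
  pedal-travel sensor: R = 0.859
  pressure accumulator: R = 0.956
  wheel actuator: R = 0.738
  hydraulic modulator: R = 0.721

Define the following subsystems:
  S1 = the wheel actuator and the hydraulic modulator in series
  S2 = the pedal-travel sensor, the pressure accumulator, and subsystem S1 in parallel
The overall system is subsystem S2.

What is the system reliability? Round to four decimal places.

Series (wheel actuator and hydraulic modulator): 0.738000 × 0.721000 = 0.532098
Parallel (pedal-travel sensor, pressure accumulator, and [0.532098]): 1 − (1 − 0.859000)(1 − 0.956000)(1 − 0.532098) = 0.9971

0.9971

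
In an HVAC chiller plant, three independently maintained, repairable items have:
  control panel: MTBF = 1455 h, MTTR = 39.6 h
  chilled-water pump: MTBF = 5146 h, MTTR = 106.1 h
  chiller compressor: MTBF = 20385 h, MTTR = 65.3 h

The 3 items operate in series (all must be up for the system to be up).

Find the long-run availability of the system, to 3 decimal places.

A(control panel) = MTBF/(MTBF+MTTR) = 1455/(1455+39.6) = 0.973505
A(chilled-water pump) = MTBF/(MTBF+MTTR) = 5146/(5146+106.1) = 0.979799
A(chiller compressor) = MTBF/(MTBF+MTTR) = 20385/(20385+65.3) = 0.996807
Series availability: 0.973505 × 0.979799 × 0.996807 = 0.951

0.951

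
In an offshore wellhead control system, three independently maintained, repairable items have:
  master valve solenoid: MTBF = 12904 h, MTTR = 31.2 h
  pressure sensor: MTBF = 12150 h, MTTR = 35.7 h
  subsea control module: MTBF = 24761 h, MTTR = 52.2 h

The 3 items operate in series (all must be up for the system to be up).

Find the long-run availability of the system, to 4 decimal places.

A(master valve solenoid) = MTBF/(MTBF+MTTR) = 12904/(12904+31.2) = 0.997588
A(pressure sensor) = MTBF/(MTBF+MTTR) = 12150/(12150+35.7) = 0.997070
A(subsea control module) = MTBF/(MTBF+MTTR) = 24761/(24761+52.2) = 0.997896
Series availability: 0.997588 × 0.997070 × 0.997896 = 0.9926

0.9926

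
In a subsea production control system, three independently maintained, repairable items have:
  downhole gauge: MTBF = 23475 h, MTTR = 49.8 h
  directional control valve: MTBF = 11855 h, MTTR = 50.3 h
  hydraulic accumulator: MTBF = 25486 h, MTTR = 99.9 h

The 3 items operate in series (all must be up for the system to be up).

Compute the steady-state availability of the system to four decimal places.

0.9898

A(downhole gauge) = MTBF/(MTBF+MTTR) = 23475/(23475+49.8) = 0.997883
A(directional control valve) = MTBF/(MTBF+MTTR) = 11855/(11855+50.3) = 0.995775
A(hydraulic accumulator) = MTBF/(MTBF+MTTR) = 25486/(25486+99.9) = 0.996096
Series availability: 0.997883 × 0.995775 × 0.996096 = 0.9898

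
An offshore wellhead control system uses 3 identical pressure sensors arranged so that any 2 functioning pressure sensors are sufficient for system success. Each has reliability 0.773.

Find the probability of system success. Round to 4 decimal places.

R = Σ_{i=2}^{3} C(3,i) p^i (1−p)^{3−i} with p = 0.773
C(3,2)·0.773^2·0.227^1 = 0.406917
C(3,3)·0.773^3·0.227^0 = 0.461890
Sum = 0.8688

0.8688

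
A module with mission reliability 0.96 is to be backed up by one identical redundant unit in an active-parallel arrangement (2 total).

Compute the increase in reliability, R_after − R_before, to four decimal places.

0.0384

R_before = 0.96
R_after = 1 − (1 − 0.96)^2 = 0.9984
ΔR = 0.9984 − 0.96 = 0.0384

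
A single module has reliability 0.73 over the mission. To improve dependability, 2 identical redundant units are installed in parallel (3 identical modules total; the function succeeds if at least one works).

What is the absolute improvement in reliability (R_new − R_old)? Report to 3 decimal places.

R_before = 0.73
R_after = 1 − (1 − 0.73)^3 = 0.980
ΔR = 0.980 − 0.73 = 0.250

0.250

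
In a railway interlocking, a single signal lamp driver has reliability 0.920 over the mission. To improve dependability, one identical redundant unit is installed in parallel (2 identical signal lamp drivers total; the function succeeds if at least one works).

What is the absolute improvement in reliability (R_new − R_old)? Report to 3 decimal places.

0.074

R_before = 0.920
R_after = 1 − (1 − 0.920)^2 = 0.994
ΔR = 0.994 − 0.920 = 0.074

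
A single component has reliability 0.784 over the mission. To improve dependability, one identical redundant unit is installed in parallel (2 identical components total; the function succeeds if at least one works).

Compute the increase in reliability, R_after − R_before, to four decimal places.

0.1693

R_before = 0.784
R_after = 1 − (1 − 0.784)^2 = 0.9533
ΔR = 0.9533 − 0.784 = 0.1693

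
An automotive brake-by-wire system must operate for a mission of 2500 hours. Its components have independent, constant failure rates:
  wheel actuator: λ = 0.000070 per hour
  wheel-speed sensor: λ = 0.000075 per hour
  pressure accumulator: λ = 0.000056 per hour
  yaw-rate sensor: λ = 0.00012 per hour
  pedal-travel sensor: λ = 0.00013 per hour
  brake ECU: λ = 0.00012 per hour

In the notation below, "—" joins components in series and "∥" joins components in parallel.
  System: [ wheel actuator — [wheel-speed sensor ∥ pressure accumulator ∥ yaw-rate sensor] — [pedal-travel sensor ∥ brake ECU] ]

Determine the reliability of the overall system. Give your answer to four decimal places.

0.7746

R(wheel actuator) = exp(−0.000070 × 2500) = 0.839457
R(wheel-speed sensor) = exp(−0.000075 × 2500) = 0.829029
R(pressure accumulator) = exp(−0.000056 × 2500) = 0.869358
R(yaw-rate sensor) = exp(−0.00012 × 2500) = 0.740818
R(pedal-travel sensor) = exp(−0.00013 × 2500) = 0.722527
R(brake ECU) = exp(−0.00012 × 2500) = 0.740818
Parallel (wheel-speed sensor, pressure accumulator, and yaw-rate sensor): 1 − (1 − 0.829029)(1 − 0.869358)(1 − 0.740818) = 0.994211
Parallel (pedal-travel sensor and brake ECU): 1 − (1 − 0.722527)(1 − 0.740818) = 0.928084
Series (wheel actuator, [0.994211], and [0.928084]): 0.839457 × 0.994211 × 0.928084 = 0.7746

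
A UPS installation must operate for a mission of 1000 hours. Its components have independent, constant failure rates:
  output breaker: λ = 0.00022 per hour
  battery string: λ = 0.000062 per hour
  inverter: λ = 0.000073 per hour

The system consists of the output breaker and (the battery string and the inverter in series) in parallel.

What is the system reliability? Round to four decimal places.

R(output breaker) = exp(−0.00022 × 1000) = 0.802519
R(battery string) = exp(−0.000062 × 1000) = 0.939883
R(inverter) = exp(−0.000073 × 1000) = 0.929601
Series (battery string and inverter): 0.939883 × 0.929601 = 0.873716
Parallel (output breaker and [0.873716]): 1 − (1 − 0.802519)(1 − 0.873716) = 0.9751

0.9751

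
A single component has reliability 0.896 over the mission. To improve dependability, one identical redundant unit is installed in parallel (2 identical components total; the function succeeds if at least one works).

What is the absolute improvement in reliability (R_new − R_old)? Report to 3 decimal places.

R_before = 0.896
R_after = 1 − (1 − 0.896)^2 = 0.989
ΔR = 0.989 − 0.896 = 0.093

0.093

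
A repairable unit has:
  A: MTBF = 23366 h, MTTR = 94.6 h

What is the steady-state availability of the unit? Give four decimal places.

0.9960

A(A) = MTBF/(MTBF+MTTR) = 23366/(23366+94.6) = 0.9960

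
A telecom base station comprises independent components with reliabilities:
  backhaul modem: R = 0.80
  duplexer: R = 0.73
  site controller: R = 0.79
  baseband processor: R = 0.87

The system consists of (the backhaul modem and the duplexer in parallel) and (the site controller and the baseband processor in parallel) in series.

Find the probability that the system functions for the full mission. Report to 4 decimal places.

Parallel (backhaul modem and duplexer): 1 − (1 − 0.800000)(1 − 0.730000) = 0.946000
Parallel (site controller and baseband processor): 1 − (1 − 0.790000)(1 − 0.870000) = 0.972700
Series ([0.946000] and [0.972700]): 0.946000 × 0.972700 = 0.9202

0.9202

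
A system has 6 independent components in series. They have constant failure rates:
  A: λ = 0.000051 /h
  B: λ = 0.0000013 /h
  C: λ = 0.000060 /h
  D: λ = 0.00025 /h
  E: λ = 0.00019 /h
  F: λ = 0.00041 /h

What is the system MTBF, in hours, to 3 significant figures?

Series of exponential components: λ_sys = Σ λ_i
λ_sys = 0.000051 + 0.0000013 + 0.000060 + 0.00025 + 0.00019 + 0.00041 = 9.6230e-04 /h
MTBF = 1 / λ_sys = 1040 h

1040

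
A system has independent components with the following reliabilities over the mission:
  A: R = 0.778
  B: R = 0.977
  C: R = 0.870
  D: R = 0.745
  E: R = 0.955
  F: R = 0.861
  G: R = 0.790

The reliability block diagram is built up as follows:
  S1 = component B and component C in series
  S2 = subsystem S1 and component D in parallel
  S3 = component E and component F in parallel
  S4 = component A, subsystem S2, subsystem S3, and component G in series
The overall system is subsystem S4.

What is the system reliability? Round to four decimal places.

Series (B and C): 0.977000 × 0.870000 = 0.849990
Parallel ([0.849990] and D): 1 − (1 − 0.849990)(1 − 0.745000) = 0.961747
Parallel (E and F): 1 − (1 − 0.955000)(1 − 0.861000) = 0.993745
Series (A, [0.961747], [0.993745], and G): 0.778000 × 0.961747 × 0.993745 × 0.790000 = 0.5874

0.5874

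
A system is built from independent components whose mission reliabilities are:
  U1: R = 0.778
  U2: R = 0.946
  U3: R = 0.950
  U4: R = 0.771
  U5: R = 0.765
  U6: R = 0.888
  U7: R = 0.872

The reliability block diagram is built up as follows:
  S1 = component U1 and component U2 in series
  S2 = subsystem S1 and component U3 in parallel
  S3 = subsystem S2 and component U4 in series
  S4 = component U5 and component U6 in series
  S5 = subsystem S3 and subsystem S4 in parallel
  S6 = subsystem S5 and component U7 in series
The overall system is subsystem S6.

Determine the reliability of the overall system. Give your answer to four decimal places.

Series (U1 and U2): 0.778000 × 0.946000 = 0.735988
Parallel ([0.735988] and U3): 1 − (1 − 0.735988)(1 − 0.950000) = 0.986799
Series ([0.986799] and U4): 0.986799 × 0.771000 = 0.760822
Series (U5 and U6): 0.765000 × 0.888000 = 0.679320
Parallel ([0.760822] and [0.679320]): 1 − (1 − 0.760822)(1 − 0.679320) = 0.923300
Series ([0.923300] and U7): 0.923300 × 0.872000 = 0.8051

0.8051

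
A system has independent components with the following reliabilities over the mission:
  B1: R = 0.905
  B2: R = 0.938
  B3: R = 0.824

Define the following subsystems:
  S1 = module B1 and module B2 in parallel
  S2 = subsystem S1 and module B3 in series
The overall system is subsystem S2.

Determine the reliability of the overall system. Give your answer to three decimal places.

0.819

Parallel (B1 and B2): 1 − (1 − 0.90500)(1 − 0.93800) = 0.99411
Series ([0.99411] and B3): 0.99411 × 0.82400 = 0.819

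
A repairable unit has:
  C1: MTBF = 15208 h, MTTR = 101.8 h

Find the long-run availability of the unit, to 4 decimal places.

0.9934

A(C1) = MTBF/(MTBF+MTTR) = 15208/(15208+101.8) = 0.9934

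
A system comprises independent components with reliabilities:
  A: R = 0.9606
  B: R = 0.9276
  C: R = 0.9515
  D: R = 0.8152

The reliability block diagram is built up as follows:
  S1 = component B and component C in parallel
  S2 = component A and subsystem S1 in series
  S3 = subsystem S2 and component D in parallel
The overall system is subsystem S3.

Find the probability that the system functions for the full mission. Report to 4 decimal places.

0.9921

Parallel (B and C): 1 − (1 − 0.927600)(1 − 0.951500) = 0.996489
Series (A and [0.996489]): 0.960600 × 0.996489 = 0.957227
Parallel ([0.957227] and D): 1 − (1 − 0.957227)(1 − 0.815200) = 0.9921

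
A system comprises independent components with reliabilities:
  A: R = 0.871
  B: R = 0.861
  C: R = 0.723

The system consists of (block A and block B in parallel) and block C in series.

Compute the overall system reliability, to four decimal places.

0.7100

Parallel (A and B): 1 − (1 − 0.871000)(1 − 0.861000) = 0.982069
Series ([0.982069] and C): 0.982069 × 0.723000 = 0.7100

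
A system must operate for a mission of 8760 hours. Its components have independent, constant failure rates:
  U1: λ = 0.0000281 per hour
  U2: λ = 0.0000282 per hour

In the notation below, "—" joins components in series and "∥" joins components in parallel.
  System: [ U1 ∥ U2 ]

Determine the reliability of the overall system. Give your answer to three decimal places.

R(U1) = exp(−0.0000281 × 8760) = 0.78180
R(U2) = exp(−0.0000282 × 8760) = 0.78112
Parallel (U1 and U2): 1 − (1 − 0.78180)(1 − 0.78112) = 0.952

0.952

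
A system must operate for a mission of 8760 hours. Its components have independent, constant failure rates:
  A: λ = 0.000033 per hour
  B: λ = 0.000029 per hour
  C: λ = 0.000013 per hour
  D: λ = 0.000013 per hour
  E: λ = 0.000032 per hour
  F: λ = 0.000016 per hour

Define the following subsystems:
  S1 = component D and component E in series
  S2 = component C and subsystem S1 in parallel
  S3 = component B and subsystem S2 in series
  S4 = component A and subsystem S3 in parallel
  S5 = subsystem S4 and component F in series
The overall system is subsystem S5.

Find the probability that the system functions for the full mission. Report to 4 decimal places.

R(A) = exp(−0.000033 × 8760) = 0.748952
R(B) = exp(−0.000029 × 8760) = 0.775661
R(C) = exp(−0.000013 × 8760) = 0.892365
R(D) = exp(−0.000013 × 8760) = 0.892365
R(E) = exp(−0.000032 × 8760) = 0.755542
R(F) = exp(−0.000016 × 8760) = 0.869219
Series (D and E): 0.892365 × 0.755542 = 0.674219
Parallel (C and [0.674219]): 1 − (1 − 0.892365)(1 − 0.674219) = 0.964935
Series (B and [0.964935]): 0.775661 × 0.964935 = 0.748462
Parallel (A and [0.748462]): 1 − (1 − 0.748952)(1 − 0.748462) = 0.936852
Series ([0.936852] and F): 0.936852 × 0.869219 = 0.8143

0.8143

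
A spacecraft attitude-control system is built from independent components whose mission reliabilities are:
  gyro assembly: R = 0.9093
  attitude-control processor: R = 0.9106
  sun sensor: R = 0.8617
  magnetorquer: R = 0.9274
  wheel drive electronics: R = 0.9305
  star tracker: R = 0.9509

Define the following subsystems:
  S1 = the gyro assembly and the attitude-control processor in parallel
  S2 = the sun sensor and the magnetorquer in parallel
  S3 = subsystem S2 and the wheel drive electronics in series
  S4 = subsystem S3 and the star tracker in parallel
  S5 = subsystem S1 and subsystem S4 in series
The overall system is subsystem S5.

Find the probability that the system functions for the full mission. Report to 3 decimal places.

0.988

Parallel (gyro assembly and attitude-control processor): 1 − (1 − 0.90930)(1 − 0.91060) = 0.99189
Parallel (sun sensor and magnetorquer): 1 − (1 − 0.86170)(1 − 0.92740) = 0.98996
Series ([0.98996] and wheel drive electronics): 0.98996 × 0.93050 = 0.92116
Parallel ([0.92116] and star tracker): 1 − (1 − 0.92116)(1 − 0.95090) = 0.99613
Series ([0.99189] and [0.99613]): 0.99189 × 0.99613 = 0.988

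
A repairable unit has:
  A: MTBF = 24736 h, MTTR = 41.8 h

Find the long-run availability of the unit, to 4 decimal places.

0.9983

A(A) = MTBF/(MTBF+MTTR) = 24736/(24736+41.8) = 0.9983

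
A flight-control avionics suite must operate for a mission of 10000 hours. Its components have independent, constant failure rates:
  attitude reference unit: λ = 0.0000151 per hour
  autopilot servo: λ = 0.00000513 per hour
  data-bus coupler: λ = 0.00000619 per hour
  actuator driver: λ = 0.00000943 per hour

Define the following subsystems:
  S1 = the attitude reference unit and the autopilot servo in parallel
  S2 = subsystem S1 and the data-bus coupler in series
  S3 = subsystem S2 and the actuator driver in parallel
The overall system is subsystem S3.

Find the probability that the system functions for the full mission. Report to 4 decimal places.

R(attitude reference unit) = exp(−0.0000151 × 10000) = 0.859848
R(autopilot servo) = exp(−0.00000513 × 10000) = 0.949994
R(data-bus coupler) = exp(−0.00000619 × 10000) = 0.939977
R(actuator driver) = exp(−0.00000943 × 10000) = 0.910010
Parallel (attitude reference unit and autopilot servo): 1 − (1 − 0.859848)(1 − 0.949994) = 0.992992
Series ([0.992992] and data-bus coupler): 0.992992 × 0.939977 = 0.933390
Parallel ([0.933390] and actuator driver): 1 − (1 − 0.933390)(1 − 0.910010) = 0.9940

0.9940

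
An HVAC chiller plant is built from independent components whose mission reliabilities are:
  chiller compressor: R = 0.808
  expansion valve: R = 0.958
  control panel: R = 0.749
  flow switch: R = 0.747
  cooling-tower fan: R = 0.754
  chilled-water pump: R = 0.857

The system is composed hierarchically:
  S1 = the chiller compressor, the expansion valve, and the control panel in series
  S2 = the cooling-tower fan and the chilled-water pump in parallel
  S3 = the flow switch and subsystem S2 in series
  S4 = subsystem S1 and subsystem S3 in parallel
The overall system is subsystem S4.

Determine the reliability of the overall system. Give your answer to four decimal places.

0.8826

Series (chiller compressor, expansion valve, and control panel): 0.808000 × 0.958000 × 0.749000 = 0.579774
Parallel (cooling-tower fan and chilled-water pump): 1 − (1 − 0.754000)(1 − 0.857000) = 0.964822
Series (flow switch and [0.964822]): 0.747000 × 0.964822 = 0.720722
Parallel ([0.579774] and [0.720722]): 1 − (1 − 0.579774)(1 − 0.720722) = 0.8826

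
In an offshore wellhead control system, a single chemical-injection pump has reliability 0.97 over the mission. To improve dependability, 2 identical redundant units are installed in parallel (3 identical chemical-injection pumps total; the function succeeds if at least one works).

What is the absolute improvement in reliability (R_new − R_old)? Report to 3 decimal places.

0.030

R_before = 0.97
R_after = 1 − (1 − 0.97)^3 = 1.000
ΔR = 1.000 − 0.97 = 0.030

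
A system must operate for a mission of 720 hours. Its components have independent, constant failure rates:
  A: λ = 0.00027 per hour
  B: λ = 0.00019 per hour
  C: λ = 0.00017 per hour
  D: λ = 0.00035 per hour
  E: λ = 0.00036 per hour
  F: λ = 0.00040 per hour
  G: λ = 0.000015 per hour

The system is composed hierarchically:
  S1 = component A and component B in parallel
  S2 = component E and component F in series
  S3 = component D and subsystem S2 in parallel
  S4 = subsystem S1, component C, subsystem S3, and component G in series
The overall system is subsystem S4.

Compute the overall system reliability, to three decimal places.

0.775

R(A) = exp(−0.00027 × 720) = 0.82333
R(B) = exp(−0.00019 × 720) = 0.87214
R(C) = exp(−0.00017 × 720) = 0.88479
R(D) = exp(−0.00035 × 720) = 0.77724
R(E) = exp(−0.00036 × 720) = 0.77167
R(F) = exp(−0.00040 × 720) = 0.74976
R(G) = exp(−0.000015 × 720) = 0.98926
Parallel (A and B): 1 − (1 − 0.82333)(1 − 0.87214) = 0.97741
Series (E and F): 0.77167 × 0.74976 = 0.57857
Parallel (D and [0.57857]): 1 − (1 − 0.77724)(1 − 0.57857) = 0.90612
Series ([0.97741], C, [0.90612], and G): 0.97741 × 0.88479 × 0.90612 × 0.98926 = 0.775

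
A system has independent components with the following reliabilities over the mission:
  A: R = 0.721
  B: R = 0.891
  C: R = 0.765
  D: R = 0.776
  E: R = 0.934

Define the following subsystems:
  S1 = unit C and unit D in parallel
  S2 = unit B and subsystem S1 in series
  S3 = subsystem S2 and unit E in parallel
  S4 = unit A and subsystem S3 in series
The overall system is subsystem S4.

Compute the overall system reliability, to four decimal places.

0.7136

Parallel (C and D): 1 − (1 − 0.765000)(1 − 0.776000) = 0.947360
Series (B and [0.947360]): 0.891000 × 0.947360 = 0.844098
Parallel ([0.844098] and E): 1 − (1 − 0.844098)(1 − 0.934000) = 0.989710
Series (A and [0.989710]): 0.721000 × 0.989710 = 0.7136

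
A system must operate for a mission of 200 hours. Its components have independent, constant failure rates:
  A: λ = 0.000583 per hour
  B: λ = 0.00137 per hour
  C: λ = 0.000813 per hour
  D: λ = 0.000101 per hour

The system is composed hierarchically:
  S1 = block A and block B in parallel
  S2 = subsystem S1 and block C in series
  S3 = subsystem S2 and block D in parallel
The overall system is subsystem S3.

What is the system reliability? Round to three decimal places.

0.997

R(A) = exp(−0.000583 × 200) = 0.88994
R(B) = exp(−0.00137 × 200) = 0.76033
R(C) = exp(−0.000813 × 200) = 0.84993
R(D) = exp(−0.000101 × 200) = 0.98000
Parallel (A and B): 1 − (1 − 0.88994)(1 − 0.76033) = 0.97362
Series ([0.97362] and C): 0.97362 × 0.84993 = 0.82751
Parallel ([0.82751] and D): 1 − (1 − 0.82751)(1 − 0.98000) = 0.997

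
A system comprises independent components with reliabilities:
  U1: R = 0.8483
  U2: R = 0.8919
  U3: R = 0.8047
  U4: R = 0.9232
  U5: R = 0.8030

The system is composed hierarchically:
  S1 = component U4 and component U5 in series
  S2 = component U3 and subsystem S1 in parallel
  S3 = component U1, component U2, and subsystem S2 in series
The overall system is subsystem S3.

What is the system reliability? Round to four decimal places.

Series (U4 and U5): 0.923200 × 0.803000 = 0.741330
Parallel (U3 and [0.741330]): 1 − (1 − 0.804700)(1 − 0.741330) = 0.949482
Series (U1, U2, and [0.949482]): 0.848300 × 0.891900 × 0.949482 = 0.7184

0.7184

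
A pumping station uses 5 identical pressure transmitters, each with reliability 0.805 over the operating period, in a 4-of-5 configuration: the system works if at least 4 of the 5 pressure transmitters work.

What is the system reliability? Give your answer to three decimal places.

0.747

R = Σ_{i=4}^{5} C(5,i) p^i (1−p)^{5−i} with p = 0.805
C(5,4)·0.805^4·0.195^1 = 0.40944
C(5,5)·0.805^5·0.195^0 = 0.33805
Sum = 0.747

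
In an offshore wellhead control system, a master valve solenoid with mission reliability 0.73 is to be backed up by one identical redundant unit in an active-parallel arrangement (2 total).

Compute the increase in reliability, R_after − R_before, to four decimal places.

R_before = 0.73
R_after = 1 − (1 − 0.73)^2 = 0.9271
ΔR = 0.9271 − 0.73 = 0.1971

0.1971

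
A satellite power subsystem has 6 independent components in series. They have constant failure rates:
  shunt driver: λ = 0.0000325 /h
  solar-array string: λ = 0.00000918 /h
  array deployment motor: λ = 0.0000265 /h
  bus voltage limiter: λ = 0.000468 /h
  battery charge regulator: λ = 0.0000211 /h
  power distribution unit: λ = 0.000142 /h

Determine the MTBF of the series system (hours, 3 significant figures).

Series of exponential components: λ_sys = Σ λ_i
λ_sys = 0.0000325 + 0.00000918 + 0.0000265 + 0.000468 + 0.0000211 + 0.000142 = 6.9928e-04 /h
MTBF = 1 / λ_sys = 1430 h

1430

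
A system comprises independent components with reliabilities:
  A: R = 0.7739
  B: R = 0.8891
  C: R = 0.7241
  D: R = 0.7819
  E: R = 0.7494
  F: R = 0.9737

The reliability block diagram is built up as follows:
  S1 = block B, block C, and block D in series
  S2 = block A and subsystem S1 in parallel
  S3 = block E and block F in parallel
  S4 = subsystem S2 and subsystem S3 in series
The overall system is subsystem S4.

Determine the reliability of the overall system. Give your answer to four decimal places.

0.8819

Series (B, C, and D): 0.889100 × 0.724100 × 0.781900 = 0.503385
Parallel (A and [0.503385]): 1 − (1 − 0.773900)(1 − 0.503385) = 0.887715
Parallel (E and F): 1 − (1 − 0.749400)(1 − 0.973700) = 0.993409
Series ([0.887715] and [0.993409]): 0.887715 × 0.993409 = 0.8819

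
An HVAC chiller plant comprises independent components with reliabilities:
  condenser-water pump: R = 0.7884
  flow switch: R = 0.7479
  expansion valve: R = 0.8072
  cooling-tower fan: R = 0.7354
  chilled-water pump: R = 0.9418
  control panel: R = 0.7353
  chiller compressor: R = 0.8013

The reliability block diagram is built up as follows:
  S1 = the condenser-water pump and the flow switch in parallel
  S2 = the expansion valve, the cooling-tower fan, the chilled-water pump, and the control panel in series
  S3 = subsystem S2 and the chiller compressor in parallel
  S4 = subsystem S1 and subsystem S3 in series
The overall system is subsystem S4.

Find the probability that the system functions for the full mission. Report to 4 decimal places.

0.8359

Parallel (condenser-water pump and flow switch): 1 − (1 − 0.788400)(1 − 0.747900) = 0.946656
Series (expansion valve, cooling-tower fan, chilled-water pump, and control panel): 0.807200 × 0.735400 × 0.941800 × 0.735300 = 0.411082
Parallel ([0.411082] and chiller compressor): 1 − (1 − 0.411082)(1 − 0.801300) = 0.882982
Series ([0.946656] and [0.882982]): 0.946656 × 0.882982 = 0.8359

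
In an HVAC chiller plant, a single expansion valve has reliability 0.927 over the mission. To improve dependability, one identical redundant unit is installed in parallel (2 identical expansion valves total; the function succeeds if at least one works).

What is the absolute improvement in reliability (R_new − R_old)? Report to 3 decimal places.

R_before = 0.927
R_after = 1 − (1 − 0.927)^2 = 0.995
ΔR = 0.995 − 0.927 = 0.068

0.068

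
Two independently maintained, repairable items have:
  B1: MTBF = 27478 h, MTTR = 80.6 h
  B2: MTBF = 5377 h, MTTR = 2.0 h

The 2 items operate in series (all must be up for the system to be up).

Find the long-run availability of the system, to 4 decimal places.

0.9967

A(B1) = MTBF/(MTBF+MTTR) = 27478/(27478+80.6) = 0.997075
A(B2) = MTBF/(MTBF+MTTR) = 5377/(5377+2.0) = 0.999628
Series availability: 0.997075 × 0.999628 = 0.9967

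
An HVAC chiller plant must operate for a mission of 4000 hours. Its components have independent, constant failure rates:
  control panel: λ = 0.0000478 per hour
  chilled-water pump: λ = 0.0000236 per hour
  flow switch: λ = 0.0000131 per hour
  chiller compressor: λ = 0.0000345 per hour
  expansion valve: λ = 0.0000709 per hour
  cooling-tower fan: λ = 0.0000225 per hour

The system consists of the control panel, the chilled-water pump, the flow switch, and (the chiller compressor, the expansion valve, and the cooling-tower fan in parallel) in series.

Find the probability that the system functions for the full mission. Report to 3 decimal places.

0.711

R(control panel) = exp(−0.0000478 × 4000) = 0.82597
R(chilled-water pump) = exp(−0.0000236 × 4000) = 0.90992
R(flow switch) = exp(−0.0000131 × 4000) = 0.94895
R(chiller compressor) = exp(−0.0000345 × 4000) = 0.87110
R(expansion valve) = exp(−0.0000709 × 4000) = 0.75307
R(cooling-tower fan) = exp(−0.0000225 × 4000) = 0.91393
Parallel (chiller compressor, expansion valve, and cooling-tower fan): 1 − (1 − 0.87110)(1 − 0.75307)(1 − 0.91393) = 0.99726
Series (control panel, chilled-water pump, flow switch, and [0.99726]): 0.82597 × 0.90992 × 0.94895 × 0.99726 = 0.711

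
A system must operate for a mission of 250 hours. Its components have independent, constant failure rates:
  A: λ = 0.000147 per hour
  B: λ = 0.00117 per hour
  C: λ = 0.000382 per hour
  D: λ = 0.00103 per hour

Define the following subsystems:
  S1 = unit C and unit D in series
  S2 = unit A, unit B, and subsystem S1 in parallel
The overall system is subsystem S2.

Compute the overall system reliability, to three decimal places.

0.997

R(A) = exp(−0.000147 × 250) = 0.96392
R(B) = exp(−0.00117 × 250) = 0.74640
R(C) = exp(−0.000382 × 250) = 0.90892
R(D) = exp(−0.00103 × 250) = 0.77298
Series (C and D): 0.90892 × 0.77298 = 0.70258
Parallel (A, B, and [0.70258]): 1 − (1 − 0.96392)(1 − 0.74640)(1 − 0.70258) = 0.997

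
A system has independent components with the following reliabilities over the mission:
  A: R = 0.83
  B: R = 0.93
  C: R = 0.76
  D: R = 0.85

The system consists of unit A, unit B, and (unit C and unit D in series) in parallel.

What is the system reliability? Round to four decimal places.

Series (C and D): 0.760000 × 0.850000 = 0.646000
Parallel (A, B, and [0.646000]): 1 − (1 − 0.830000)(1 − 0.930000)(1 − 0.646000) = 0.9958

0.9958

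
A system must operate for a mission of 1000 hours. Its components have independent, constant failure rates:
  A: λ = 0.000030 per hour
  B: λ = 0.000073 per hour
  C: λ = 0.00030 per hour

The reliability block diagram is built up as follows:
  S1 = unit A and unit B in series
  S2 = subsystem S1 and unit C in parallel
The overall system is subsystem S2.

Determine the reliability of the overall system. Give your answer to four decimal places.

0.9746

R(A) = exp(−0.000030 × 1000) = 0.970446
R(B) = exp(−0.000073 × 1000) = 0.929601
R(C) = exp(−0.00030 × 1000) = 0.740818
Series (A and B): 0.970446 × 0.929601 = 0.902128
Parallel ([0.902128] and C): 1 − (1 − 0.902128)(1 − 0.740818) = 0.9746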